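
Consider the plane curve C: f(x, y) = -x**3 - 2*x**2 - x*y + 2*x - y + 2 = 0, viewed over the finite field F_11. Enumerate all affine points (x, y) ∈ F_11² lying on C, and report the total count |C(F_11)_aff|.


Affine F_11-points: {(0, 2), (1, 6), (2, 4), (3, 10), (4, 7), (5, 4), (6, 8), (7, 6), (8, 3), (9, 2)}; count = 10.

For each of the 121 pairs (x, y) ∈ F_11², evaluate f(x, y) mod 11. Record the zeros.
  x = 0: [0↦2, 1↦1, 2↦0, 3↦10, 4↦9, 5↦8, 6↦7, 7↦6, 8↦5, 9↦4, 10↦3]  zeros at y ∈ {2}
  x = 1: [0↦1, 1↦10, 2↦8, 3↦6, 4↦4, 5↦2, 6↦0, 7↦9, 8↦7, 9↦5, 10↦3]  zeros at y ∈ {6}
  x = 2: [0↦1, 1↦9, 2↦6, 3↦3, 4↦0, 5↦8, 6↦5, 7↦2, 8↦10, 9↦7, 10↦4]  zeros at y ∈ {4}
  x = 3: [0↦7, 1↦3, 2↦10, 3↦6, 4↦2, 5↦9, 6↦5, 7↦1, 8↦8, 9↦4, 10↦0]  zeros at y ∈ {10}
  x = 4: [0↦2, 1↦8, 2↦3, 3↦9, 4↦4, 5↦10, 6↦5, 7↦0, 8↦6, 9↦1, 10↦7]  zeros at y ∈ {7}
  x = 5: [0↦2, 1↦7, 2↦1, 3↦6, 4↦0, 5↦5, 6↦10, 7↦4, 8↦9, 9↦3, 10↦8]  zeros at y ∈ {4}
  x = 6: [0↦1, 1↦5, 2↦9, 3↦2, 4↦6, 5↦10, 6↦3, 7↦7, 8↦0, 9↦4, 10↦8]  zeros at y ∈ {8}
  x = 7: [0↦4, 1↦7, 2↦10, 3↦2, 4↦5, 5↦8, 6↦0, 7↦3, 8↦6, 9↦9, 10↦1]  zeros at y ∈ {6}
  x = 8: [0↦5, 1↦7, 2↦9, 3↦0, 4↦2, 5↦4, 6↦6, 7↦8, 8↦10, 9↦1, 10↦3]  zeros at y ∈ {3}
  x = 9: [0↦9, 1↦10, 2↦0, 3↦1, 4↦2, 5↦3, 6↦4, 7↦5, 8↦6, 9↦7, 10↦8]  zeros at y ∈ {2}
  x = 10: [0↦10, 1↦10, 2↦10, 3↦10, 4↦10, 5↦10, 6↦10, 7↦10, 8↦10, 9↦10, 10↦10]  zeros at y ∈ ∅
Collecting zeros: affine points = {(0, 2), (1, 6), (2, 4), (3, 10), (4, 7), (5, 4), (6, 8), (7, 6), (8, 3), (9, 2)}.
Total count |C(F_11)_aff| = 10.


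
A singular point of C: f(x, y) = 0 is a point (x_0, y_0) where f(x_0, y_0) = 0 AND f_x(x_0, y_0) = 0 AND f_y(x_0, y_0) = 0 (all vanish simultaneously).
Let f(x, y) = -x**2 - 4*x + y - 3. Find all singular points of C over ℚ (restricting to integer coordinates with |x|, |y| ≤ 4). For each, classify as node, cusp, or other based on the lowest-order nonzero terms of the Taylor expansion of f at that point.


No singular points in the scanned grid; C is smooth there.

Compute partial derivatives:
  f_x = -2*x - 4.
  f_y = 1.
f_y = 1 is a nonzero constant, so f_y never vanishes: no point (x, y) can satisfy f = f_x = f_y = 0. In particular no (x, y) ∈ {−4, ..., 4}² is singular; the curve is smooth.


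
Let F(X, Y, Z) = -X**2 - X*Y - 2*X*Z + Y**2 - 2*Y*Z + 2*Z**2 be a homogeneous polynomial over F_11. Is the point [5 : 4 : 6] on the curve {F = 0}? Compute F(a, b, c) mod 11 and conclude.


F(5,4,6) ≡ 1 (mod 11); P is NOT on the curve.

Evaluate F(5, 4, 6) term-by-term (mod 11).
  -X**2 ↦ -1·25·1·1 = -25
  -X*Y ↦ -1·5·4·1 = -20
  -2*X*Z ↦ -2·5·1·6 = -60
  Y**2 ↦ 1·1·16·1 = 16
  -2*Y*Z ↦ -2·1·4·6 = -48
  2*Z**2 ↦ 2·1·1·36 = 72
Sum: F(5, 4, 6) = (-25) + (-20) + (-60) + (16) + (-48) + (72) = -65.
Reducing mod 11: -65 ≡ 1 (mod 11).
Since F(a, b, c) ≡ 1 ≠ 0 (mod 11), P does NOT lie on the curve.


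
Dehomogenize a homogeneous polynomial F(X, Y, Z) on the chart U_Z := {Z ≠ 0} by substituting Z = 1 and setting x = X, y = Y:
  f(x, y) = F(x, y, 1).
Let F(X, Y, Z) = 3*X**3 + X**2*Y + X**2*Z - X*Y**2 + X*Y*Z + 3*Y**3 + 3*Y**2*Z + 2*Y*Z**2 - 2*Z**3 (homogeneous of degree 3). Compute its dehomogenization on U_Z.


f(x, y) = 3*x**3 + x**2*y + x**2 - x*y**2 + x*y + 3*y**3 + 3*y**2 + 2*y - 2

On U_Z we set Z = 1. Each monomial c·X^i·Y^j·Z^k in F becomes c·x^i·y^j·1^k = c·x^i·y^j.
Substituting Z = 1: F(X, Y, 1) = 3*x**3 + x**2*y + x**2 - x*y**2 + x*y + 3*y**3 + 3*y**2 + 2*y - 2.
Note: deg(f) ≤ deg(F) = 3; strict inequality happens when F is divisible by Z (lost terms).


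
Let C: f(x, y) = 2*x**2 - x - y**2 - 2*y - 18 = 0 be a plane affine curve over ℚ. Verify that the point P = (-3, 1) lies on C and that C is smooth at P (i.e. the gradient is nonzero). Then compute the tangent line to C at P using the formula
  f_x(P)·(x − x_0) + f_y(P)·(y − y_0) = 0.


Tangent line at P: -13*x - 4*y - 35 = 0.

Step 1: f(-3, 1) = 0, so P lies on C.
Step 2: partial derivatives
  f_x(x, y) = 4*x - 1, f_y(x, y) = -2*y - 2.
  f_x(P) = -13, f_y(P) = -4 (gradient nonzero, so P is smooth).
Step 3: tangent line at P: -13·(x − -3) + -4·(y − 1) = 0.
Expanding: -13*x - 4*y - 35 = 0.


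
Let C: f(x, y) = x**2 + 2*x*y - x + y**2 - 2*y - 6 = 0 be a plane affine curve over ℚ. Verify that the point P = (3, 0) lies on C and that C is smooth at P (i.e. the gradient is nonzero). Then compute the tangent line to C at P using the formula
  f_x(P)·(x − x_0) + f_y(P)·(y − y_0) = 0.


Tangent line at P: 5*x + 4*y - 15 = 0.

Step 1: f(3, 0) = 0, so P lies on C.
Step 2: partial derivatives
  f_x(x, y) = 2*x + 2*y - 1, f_y(x, y) = 2*x + 2*y - 2.
  f_x(P) = 5, f_y(P) = 4 (gradient nonzero, so P is smooth).
Step 3: tangent line at P: 5·(x − 3) + 4·(y − 0) = 0.
Expanding: 5*x + 4*y - 15 = 0.


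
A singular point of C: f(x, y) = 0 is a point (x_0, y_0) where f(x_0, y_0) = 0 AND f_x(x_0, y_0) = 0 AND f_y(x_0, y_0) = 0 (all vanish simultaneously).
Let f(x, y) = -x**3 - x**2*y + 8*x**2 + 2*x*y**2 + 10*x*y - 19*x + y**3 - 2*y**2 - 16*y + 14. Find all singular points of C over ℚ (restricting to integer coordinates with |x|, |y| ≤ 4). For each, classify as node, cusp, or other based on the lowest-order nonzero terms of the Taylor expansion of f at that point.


Singular points: {(3, -1)}; classification: cusp.

Compute partial derivatives:
  f_x = -3*x**2 - 2*x*y + 16*x + 2*y**2 + 10*y - 19.
  f_y = -x**2 + 4*x*y + 10*x + 3*y**2 - 4*y - 16.
Scan x_0 ∈ {−4, ..., 4}. For each x_0, f_y(x_0, y) is a polynomial in y; find its integer roots y ∈ {−4, ..., 4}, then test f_x and f at those candidates.
  x = -4: f_y(-4, y) = 3*y**2 - 20*y - 72; no integer root y with |y| ≤ 4.
  x = -3: f_y(-3, y) = 3*y**2 - 16*y - 55; no integer root y with |y| ≤ 4.
  x = -2: f_y(-2, y) = 3*y**2 - 12*y - 40; no integer root y with |y| ≤ 4.
  x = -1: f_y(-1, y) = 3*y**2 - 8*y - 27; no integer root y with |y| ≤ 4.
  x = 0: f_y(0, y) = 3*y**2 - 4*y - 16; no integer root y with |y| ≤ 4.
  x = 1: f_y(1, y) = 3*y**2 - 7; no integer root y with |y| ≤ 4.
  x = 2: f_y(2, y) = 3*y**2 + 4*y; vanishes at y ∈ {0}. (2, 0): f_x = 1 ≠ 0.
  x = 3: f_y(3, y) = 3*y**2 + 8*y + 5; vanishes at y ∈ {-1}. (3, -1): f_x = 0, f = 0 — SINGULAR.
  x = 4: f_y(4, y) = 3*y**2 + 12*y + 8; no integer root y with |y| ≤ 4.
Only singular point on the grid: (3, -1).
Classify: substitute x = 3 + u, y = -1 + v and expand: f = -u**3 - u**2*v + 2*u*v**2 + v**3 + v**2.
No constant or linear terms (consistent with a singular point). Quadratic part: v**2. Cubic part: -u**3 - u**2*v + 2*u*v**2 + v**3.
The quadratic part v**2 is a perfect square, so there is a single (double) tangent line v = 0, i.e. y = -1. Restricting the cubic part to that line (v = 0) leaves -u**3 ≠ 0, so f is not divisible by v and the branch is v² ≈ u**3 to lowest order — this is a cusp.
Classification: cusp.


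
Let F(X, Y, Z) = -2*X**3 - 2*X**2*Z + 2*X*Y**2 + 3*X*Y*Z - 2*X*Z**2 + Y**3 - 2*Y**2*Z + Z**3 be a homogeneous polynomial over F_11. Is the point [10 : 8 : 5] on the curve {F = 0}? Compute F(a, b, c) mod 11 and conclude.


F(10,8,5) ≡ 0 (mod 11); P is on the curve.

Evaluate F(10, 8, 5) term-by-term (mod 11).
  -2*X**3 ↦ -2·1000·1·1 = -2000
  -2*X**2*Z ↦ -2·100·1·5 = -1000
  2*X*Y**2 ↦ 2·10·64·1 = 1280
  3*X*Y*Z ↦ 3·10·8·5 = 1200
  -2*X*Z**2 ↦ -2·10·1·25 = -500
  Y**3 ↦ 1·1·512·1 = 512
  -2*Y**2*Z ↦ -2·1·64·5 = -640
  Z**3 ↦ 1·1·1·125 = 125
Sum: F(10, 8, 5) = (-2000) + (-1000) + (1280) + (1200) + (-500) + (512) + (-640) + (125) = -1023.
Reducing mod 11: -1023 ≡ 0 (mod 11).
Since F(a, b, c) ≡ 0 (mod 11), P lies on the curve.


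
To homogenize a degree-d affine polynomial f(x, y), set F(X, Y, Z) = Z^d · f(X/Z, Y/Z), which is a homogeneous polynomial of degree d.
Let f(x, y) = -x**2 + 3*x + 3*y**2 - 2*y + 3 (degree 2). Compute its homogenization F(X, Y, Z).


F(X, Y, Z) = -X**2 + 3*X*Z + 3*Y**2 - 2*Y*Z + 3*Z**2

deg(f) = 2.
Substitute x = X/Z, y = Y/Z into f, then multiply by Z^2.
  monomial -1·x^2·y^0 ↦ -1·X^2·Y^0·Z^0.
  monomial 3·x^1·y^0 ↦ 3·X^1·Y^0·Z^1.
  monomial 3·x^0·y^2 ↦ 3·X^0·Y^2·Z^0.
  monomial -2·x^0·y^1 ↦ -2·X^0·Y^1·Z^1.
  monomial 3·x^0·y^0 ↦ 3·X^0·Y^0·Z^2.
Collecting: F(X, Y, Z) = -X**2 + 3*X*Z + 3*Y**2 - 2*Y*Z + 3*Z**2.


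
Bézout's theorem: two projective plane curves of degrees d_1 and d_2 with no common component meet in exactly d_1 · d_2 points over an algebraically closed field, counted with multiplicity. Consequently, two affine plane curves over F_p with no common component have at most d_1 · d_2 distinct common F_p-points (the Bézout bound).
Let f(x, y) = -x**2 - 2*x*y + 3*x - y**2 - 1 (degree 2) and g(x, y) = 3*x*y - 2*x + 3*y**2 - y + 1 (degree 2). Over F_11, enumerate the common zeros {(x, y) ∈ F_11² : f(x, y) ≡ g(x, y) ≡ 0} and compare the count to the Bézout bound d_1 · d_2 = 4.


Common zeros: ∅; count = 0; Bézout bound = 4.

deg(f) = 2, deg(g) = 2, so Bézout bound = 4.
Scan x ∈ F_11. For each x, list the y ∈ F_11 with f(x, y) ≡ 0 and those with g(x, y) ≡ 0 (mod 11); the common zeros in that column are the intersection.
  x = 0: f ≡ 0 at y ∈ ∅; g ≡ 0 at y ∈ {2}; common: ∅.
  x = 1: f ≡ 0 at y ∈ ∅; g ≡ 0 at y ∈ {4, 10}; common: ∅.
  x = 2: f ≡ 0 at y ∈ {2, 5}; g ≡ 0 at y ∈ ∅; common: ∅.
  x = 3: f ≡ 0 at y ∈ ∅; g ≡ 0 at y ∈ {5, 7}; common: ∅.
  x = 4: f ≡ 0 at y ∈ {7}; g ≡ 0 at y ∈ ∅; common: ∅.
  x = 5: f ≡ 0 at y ∈ {0, 1}; g ≡ 0 at y ∈ ∅; common: ∅.
  x = 6: f ≡ 0 at y ∈ ∅; g ≡ 0 at y ∈ {0, 9}; common: ∅.
  x = 7: f ≡ 0 at y ∈ {1, 7}; g ≡ 0 at y ∈ ∅; common: ∅.
  x = 8: f ≡ 0 at y ∈ {2, 4}; g ≡ 0 at y ∈ {1, 6}; common: ∅.
  x = 9: f ≡ 0 at y ∈ {0, 4}; g ≡ 0 at y ∈ {3}; common: ∅.
  x = 10: f ≡ 0 at y ∈ ∅; g ≡ 0 at y ∈ ∅; common: ∅.
Collecting: common zeros = ∅, so the count is 0.
Comparison with the Bézout bound: 0 ≤ 4 = deg(f)·deg(g), as expected for curves with no common component (the affine F_11-count falls short of the bound because intersections may lie at infinity, over extension fields, or carry multiplicity).


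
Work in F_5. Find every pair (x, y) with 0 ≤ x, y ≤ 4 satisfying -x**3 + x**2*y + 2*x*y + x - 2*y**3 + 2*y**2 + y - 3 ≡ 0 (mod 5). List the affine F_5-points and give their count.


Affine F_5-points: {(0, 4), (2, 1), (3, 3)}; count = 3.

For each of the 25 pairs (x, y) ∈ F_5², evaluate f(x, y) mod 5. Record the zeros.
  x = 0: [0↦2, 1↦3, 2↦1, 3↦4, 4↦0]  zeros at y ∈ {4}
  x = 1: [0↦2, 1↦1, 2↦2, 3↦3, 4↦2]  zeros at y ∈ ∅
  x = 2: [0↦1, 1↦0, 2↦1, 3↦2, 4↦1]  zeros at y ∈ {1}
  x = 3: [0↦3, 1↦4, 2↦2, 3↦0, 4↦1]  zeros at y ∈ {3}
  x = 4: [0↦2, 1↦2, 2↦4, 3↦1, 4↦1]  zeros at y ∈ ∅
Collecting zeros: affine points = {(0, 4), (2, 1), (3, 3)}.
Total count |C(F_5)_aff| = 3.


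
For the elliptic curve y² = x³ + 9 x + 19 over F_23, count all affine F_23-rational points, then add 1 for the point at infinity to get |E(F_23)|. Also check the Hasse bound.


Affine points = {(1, 11), (1, 12), (3, 2), (3, 21), (4, 2), (4, 21), (6, 6), (6, 17), (9, 1), (9, 22), (11, 0), (16, 2), (16, 21), (17, 5), (17, 18), (21, 4), (21, 19), (22, 3), (22, 20)}; affine count = 19; |E(F_23)| = 20.

Discriminant check: Δ ∝ 4a³ + 27b² = 4·9³ + 27·19² = 4·729 + 27·361 ≡ 13 (mod 23). Nonzero ⇒ E is nonsingular.
For each x ∈ F_23, compute rhs = x³ + 9·x + 19 mod 23, then count y ∈ F_23 with y² ≡ rhs.
  x = 0: rhs = 19, matching y values: none (0 points).
  x = 1: rhs = 6, matching y values: 11, 12 (2 points).
  x = 2: rhs = 22, matching y values: none (0 points).
  x = 3: rhs = 4, matching y values: 2, 21 (2 points).
  x = 4: rhs = 4, matching y values: 2, 21 (2 points).
  x = 5: rhs = 5, matching y values: none (0 points).
  x = 6: rhs = 13, matching y values: 6, 17 (2 points).
  x = 7: rhs = 11, matching y values: none (0 points).
  x = 8: rhs = 5, matching y values: none (0 points).
  x = 9: rhs = 1, matching y values: 1, 22 (2 points).
  x = 10: rhs = 5, matching y values: none (0 points).
  x = 11: rhs = 0, matching y values: 0 (1 points).
  x = 12: rhs = 15, matching y values: none (0 points).
  x = 13: rhs = 10, matching y values: none (0 points).
  x = 14: rhs = 14, matching y values: none (0 points).
  x = 15: rhs = 10, matching y values: none (0 points).
  x = 16: rhs = 4, matching y values: 2, 21 (2 points).
  x = 17: rhs = 2, matching y values: 5, 18 (2 points).
  x = 18: rhs = 10, matching y values: none (0 points).
  x = 19: rhs = 11, matching y values: none (0 points).
  x = 20: rhs = 11, matching y values: none (0 points).
  x = 21: rhs = 16, matching y values: 4, 19 (2 points).
  x = 22: rhs = 9, matching y values: 3, 20 (2 points).
Total affine count: 19.
Full point count |E(F_23)| = 19 + 1 = 20.
Hasse bound: |20 − (23+1)| = |-4| = 4 ≤ 2√23 ≈ 9.5917 ✓.


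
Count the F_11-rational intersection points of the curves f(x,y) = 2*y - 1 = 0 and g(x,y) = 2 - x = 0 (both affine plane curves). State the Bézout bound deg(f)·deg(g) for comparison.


Common zeros: {(2, 6)}; count = 1; Bézout bound = 1.

deg(f) = 1, deg(g) = 1, so Bézout bound = 1.
Scan x ∈ F_11. For each x, list the y ∈ F_11 with f(x, y) ≡ 0 and those with g(x, y) ≡ 0 (mod 11); the common zeros in that column are the intersection.
  x = 0: f ≡ 0 at y ∈ {6}; g ≡ 0 at y ∈ ∅; common: ∅.
  x = 1: f ≡ 0 at y ∈ {6}; g ≡ 0 at y ∈ ∅; common: ∅.
  x = 2: f ≡ 0 at y ∈ {6}; g ≡ 0 at y ∈ {0, 1, 2, 3, 4, 5, 6, 7, 8, 9, 10}; common: {6}.
  x = 3: f ≡ 0 at y ∈ {6}; g ≡ 0 at y ∈ ∅; common: ∅.
  x = 4: f ≡ 0 at y ∈ {6}; g ≡ 0 at y ∈ ∅; common: ∅.
  x = 5: f ≡ 0 at y ∈ {6}; g ≡ 0 at y ∈ ∅; common: ∅.
  x = 6: f ≡ 0 at y ∈ {6}; g ≡ 0 at y ∈ ∅; common: ∅.
  x = 7: f ≡ 0 at y ∈ {6}; g ≡ 0 at y ∈ ∅; common: ∅.
  x = 8: f ≡ 0 at y ∈ {6}; g ≡ 0 at y ∈ ∅; common: ∅.
  x = 9: f ≡ 0 at y ∈ {6}; g ≡ 0 at y ∈ ∅; common: ∅.
  x = 10: f ≡ 0 at y ∈ {6}; g ≡ 0 at y ∈ ∅; common: ∅.
Collecting: common zeros = {(2, 6)}, so the count is 1.
Comparison with the Bézout bound: 1 ≤ 1 = deg(f)·deg(g), as expected for curves with no common component (the bound is attained).


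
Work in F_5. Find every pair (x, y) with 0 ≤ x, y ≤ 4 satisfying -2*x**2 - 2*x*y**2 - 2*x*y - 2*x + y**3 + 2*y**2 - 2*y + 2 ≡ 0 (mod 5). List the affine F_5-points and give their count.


Affine F_5-points: {(0, 4), (1, 1), (2, 0), (3, 3), (4, 3), (4, 4)}; count = 6.

For each of the 25 pairs (x, y) ∈ F_5², evaluate f(x, y) mod 5. Record the zeros.
  x = 0: [0↦2, 1↦3, 2↦4, 3↦1, 4↦0]  zeros at y ∈ {4}
  x = 1: [0↦3, 1↦0, 2↦3, 3↦3, 4↦1]  zeros at y ∈ {1}
  x = 2: [0↦0, 1↦3, 2↦3, 3↦1, 4↦3]  zeros at y ∈ {0}
  x = 3: [0↦3, 1↦2, 2↦4, 3↦0, 4↦1]  zeros at y ∈ {3}
  x = 4: [0↦2, 1↦2, 2↦1, 3↦0, 4↦0]  zeros at y ∈ {3, 4}
Collecting zeros: affine points = {(0, 4), (1, 1), (2, 0), (3, 3), (4, 3), (4, 4)}.
Total count |C(F_5)_aff| = 6.


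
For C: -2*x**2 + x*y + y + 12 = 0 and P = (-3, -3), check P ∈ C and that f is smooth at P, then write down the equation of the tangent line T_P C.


Tangent line at P: 9*x - 2*y + 21 = 0.

Step 1: f(-3, -3) = 0, so P lies on C.
Step 2: partial derivatives
  f_x(x, y) = -4*x + y, f_y(x, y) = x + 1.
  f_x(P) = 9, f_y(P) = -2 (gradient nonzero, so P is smooth).
Step 3: tangent line at P: 9·(x − -3) + -2·(y − -3) = 0.
Expanding: 9*x - 2*y + 21 = 0.


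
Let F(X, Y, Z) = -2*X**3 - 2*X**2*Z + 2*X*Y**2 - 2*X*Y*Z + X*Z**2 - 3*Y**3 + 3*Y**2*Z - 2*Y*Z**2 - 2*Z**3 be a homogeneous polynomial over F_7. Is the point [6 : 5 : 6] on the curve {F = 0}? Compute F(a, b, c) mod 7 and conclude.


F(6,5,6) ≡ 3 (mod 7); P is NOT on the curve.

Evaluate F(6, 5, 6) term-by-term (mod 7).
  -2*X**3 ↦ -2·216·1·1 = -432
  -2*X**2*Z ↦ -2·36·1·6 = -432
  2*X*Y**2 ↦ 2·6·25·1 = 300
  -2*X*Y*Z ↦ -2·6·5·6 = -360
  X*Z**2 ↦ 1·6·1·36 = 216
  -3*Y**3 ↦ -3·1·125·1 = -375
  3*Y**2*Z ↦ 3·1·25·6 = 450
  -2*Y*Z**2 ↦ -2·1·5·36 = -360
  -2*Z**3 ↦ -2·1·1·216 = -432
Sum: F(6, 5, 6) = (-432) + (-432) + (300) + (-360) + (216) + (-375) + (450) + (-360) + (-432) = -1425.
Reducing mod 7: -1425 ≡ 3 (mod 7).
Since F(a, b, c) ≡ 3 ≠ 0 (mod 7), P does NOT lie on the curve.


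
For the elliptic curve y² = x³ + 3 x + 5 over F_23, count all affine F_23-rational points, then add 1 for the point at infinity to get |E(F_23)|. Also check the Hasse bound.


Affine points = {(1, 3), (1, 20), (3, 8), (3, 15), (4, 9), (4, 14), (6, 3), (6, 20), (7, 1), (7, 22), (8, 9), (8, 14), (9, 5), (9, 18), (10, 0), (11, 9), (11, 14), (14, 10), (14, 13), (16, 3), (16, 20), (17, 1), (17, 22), (18, 7), (18, 16), (22, 1), (22, 22)}; affine count = 27; |E(F_23)| = 28.

Discriminant check: Δ ∝ 4a³ + 27b² = 4·3³ + 27·5² = 4·27 + 27·25 ≡ 1 (mod 23). Nonzero ⇒ E is nonsingular.
For each x ∈ F_23, compute rhs = x³ + 3·x + 5 mod 23, then count y ∈ F_23 with y² ≡ rhs.
  x = 0: rhs = 5, matching y values: none (0 points).
  x = 1: rhs = 9, matching y values: 3, 20 (2 points).
  x = 2: rhs = 19, matching y values: none (0 points).
  x = 3: rhs = 18, matching y values: 8, 15 (2 points).
  x = 4: rhs = 12, matching y values: 9, 14 (2 points).
  x = 5: rhs = 7, matching y values: none (0 points).
  x = 6: rhs = 9, matching y values: 3, 20 (2 points).
  x = 7: rhs = 1, matching y values: 1, 22 (2 points).
  x = 8: rhs = 12, matching y values: 9, 14 (2 points).
  x = 9: rhs = 2, matching y values: 5, 18 (2 points).
  x = 10: rhs = 0, matching y values: 0 (1 points).
  x = 11: rhs = 12, matching y values: 9, 14 (2 points).
  x = 12: rhs = 21, matching y values: none (0 points).
  x = 13: rhs = 10, matching y values: none (0 points).
  x = 14: rhs = 8, matching y values: 10, 13 (2 points).
  x = 15: rhs = 21, matching y values: none (0 points).
  x = 16: rhs = 9, matching y values: 3, 20 (2 points).
  x = 17: rhs = 1, matching y values: 1, 22 (2 points).
  x = 18: rhs = 3, matching y values: 7, 16 (2 points).
  x = 19: rhs = 21, matching y values: none (0 points).
  x = 20: rhs = 15, matching y values: none (0 points).
  x = 21: rhs = 14, matching y values: none (0 points).
  x = 22: rhs = 1, matching y values: 1, 22 (2 points).
Total affine count: 27.
Full point count |E(F_23)| = 27 + 1 = 28.
Hasse bound: |28 − (23+1)| = |4| = 4 ≤ 2√23 ≈ 9.5917 ✓.


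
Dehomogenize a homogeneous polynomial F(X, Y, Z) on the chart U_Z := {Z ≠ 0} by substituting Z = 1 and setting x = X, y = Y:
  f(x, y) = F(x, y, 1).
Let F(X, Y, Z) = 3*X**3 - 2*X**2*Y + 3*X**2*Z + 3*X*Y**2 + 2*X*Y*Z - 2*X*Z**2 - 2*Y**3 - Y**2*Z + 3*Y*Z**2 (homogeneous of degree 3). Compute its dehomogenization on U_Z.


f(x, y) = 3*x**3 - 2*x**2*y + 3*x**2 + 3*x*y**2 + 2*x*y - 2*x - 2*y**3 - y**2 + 3*y

On U_Z we set Z = 1. Each monomial c·X^i·Y^j·Z^k in F becomes c·x^i·y^j·1^k = c·x^i·y^j.
Substituting Z = 1: F(X, Y, 1) = 3*x**3 - 2*x**2*y + 3*x**2 + 3*x*y**2 + 2*x*y - 2*x - 2*y**3 - y**2 + 3*y.
Note: deg(f) ≤ deg(F) = 3; strict inequality happens when F is divisible by Z (lost terms).


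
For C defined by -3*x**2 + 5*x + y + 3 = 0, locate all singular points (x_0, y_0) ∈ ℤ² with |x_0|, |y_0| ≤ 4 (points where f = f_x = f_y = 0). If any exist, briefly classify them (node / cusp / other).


No singular points in the scanned grid; C is smooth there.

Compute partial derivatives:
  f_x = 5 - 6*x.
  f_y = 1.
f_y = 1 is a nonzero constant, so f_y never vanishes: no point (x, y) can satisfy f = f_x = f_y = 0. In particular no (x, y) ∈ {−4, ..., 4}² is singular; the curve is smooth.


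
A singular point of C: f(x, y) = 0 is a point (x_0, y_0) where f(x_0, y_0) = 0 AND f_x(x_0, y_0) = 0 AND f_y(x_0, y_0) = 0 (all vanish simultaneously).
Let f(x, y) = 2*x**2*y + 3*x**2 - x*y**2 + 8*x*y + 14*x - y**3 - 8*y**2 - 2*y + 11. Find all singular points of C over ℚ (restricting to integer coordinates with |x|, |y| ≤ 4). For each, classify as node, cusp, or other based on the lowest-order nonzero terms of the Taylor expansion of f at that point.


Singular points: {(-3, -2)}; classification: node.

Compute partial derivatives:
  f_x = 4*x*y + 6*x - y**2 + 8*y + 14.
  f_y = 2*x**2 - 2*x*y + 8*x - 3*y**2 - 16*y - 2.
Scan x_0 ∈ {−4, ..., 4}. For each x_0, f_y(x_0, y) is a polynomial in y; find its integer roots y ∈ {−4, ..., 4}, then test f_x and f at those candidates.
  x = -4: f_y(-4, y) = -3*y**2 - 8*y - 2; no integer root y with |y| ≤ 4.
  x = -3: f_y(-3, y) = -3*y**2 - 10*y - 8; vanishes at y ∈ {-2}. (-3, -2): f_x = 0, f = 0 — SINGULAR.
  x = -2: f_y(-2, y) = -3*y**2 - 12*y - 10; no integer root y with |y| ≤ 4.
  x = -1: f_y(-1, y) = -3*y**2 - 14*y - 8; vanishes at y ∈ {-4}. (-1, -4): f_x = -24 ≠ 0.
  x = 0: f_y(0, y) = -3*y**2 - 16*y - 2; no integer root y with |y| ≤ 4.
  x = 1: f_y(1, y) = -3*y**2 - 18*y + 8; no integer root y with |y| ≤ 4.
  x = 2: f_y(2, y) = -3*y**2 - 20*y + 22; no integer root y with |y| ≤ 4.
  x = 3: f_y(3, y) = -3*y**2 - 22*y + 40; no integer root y with |y| ≤ 4.
  x = 4: f_y(4, y) = -3*y**2 - 24*y + 62; no integer root y with |y| ≤ 4.
Only singular point on the grid: (-3, -2).
Classify: substitute x = -3 + u, y = -2 + v and expand: f = 2*u**2*v - u**2 - u*v**2 - v**3 + v**2.
No constant or linear terms (consistent with a singular point). Quadratic part: -u**2 + v**2. Cubic part: 2*u**2*v - u*v**2 - v**3.
The quadratic part v**2 - u**2 = (v − u)(v + u) splits into two distinct linear factors, so there are two distinct tangent lines y − -2 = ±(x − -3) — this is a node (ordinary double point).
Classification: node.


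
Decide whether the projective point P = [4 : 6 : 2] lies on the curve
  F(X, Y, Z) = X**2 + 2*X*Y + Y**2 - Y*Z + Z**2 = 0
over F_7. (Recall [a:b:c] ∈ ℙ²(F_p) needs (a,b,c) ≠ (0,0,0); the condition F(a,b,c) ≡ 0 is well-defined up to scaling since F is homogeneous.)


F(4,6,2) ≡ 1 (mod 7); P is NOT on the curve.

Evaluate F(4, 6, 2) term-by-term (mod 7).
  X**2 ↦ 1·16·1·1 = 16
  2*X*Y ↦ 2·4·6·1 = 48
  Y**2 ↦ 1·1·36·1 = 36
  -Y*Z ↦ -1·1·6·2 = -12
  Z**2 ↦ 1·1·1·4 = 4
Sum: F(4, 6, 2) = (16) + (48) + (36) + (-12) + (4) = 92.
Reducing mod 7: 92 ≡ 1 (mod 7).
Since F(a, b, c) ≡ 1 ≠ 0 (mod 7), P does NOT lie on the curve.


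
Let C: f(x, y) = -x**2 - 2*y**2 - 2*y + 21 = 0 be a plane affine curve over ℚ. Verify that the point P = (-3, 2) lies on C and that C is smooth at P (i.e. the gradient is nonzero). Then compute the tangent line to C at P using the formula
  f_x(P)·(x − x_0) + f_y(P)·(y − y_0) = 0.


Tangent line at P: 6*x - 10*y + 38 = 0.

Step 1: f(-3, 2) = 0, so P lies on C.
Step 2: partial derivatives
  f_x(x, y) = -2*x, f_y(x, y) = -4*y - 2.
  f_x(P) = 6, f_y(P) = -10 (gradient nonzero, so P is smooth).
Step 3: tangent line at P: 6·(x − -3) + -10·(y − 2) = 0.
Expanding: 6*x - 10*y + 38 = 0.


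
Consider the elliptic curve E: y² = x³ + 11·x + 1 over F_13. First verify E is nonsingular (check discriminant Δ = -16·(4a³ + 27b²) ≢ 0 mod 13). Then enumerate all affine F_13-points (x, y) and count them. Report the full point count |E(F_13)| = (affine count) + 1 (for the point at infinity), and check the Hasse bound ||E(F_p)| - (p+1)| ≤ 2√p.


Affine points = {(0, 1), (0, 12), (1, 0), (3, 3), (3, 10), (5, 5), (5, 8), (6, 6), (6, 7), (8, 4), (8, 9), (9, 6), (9, 7), (11, 6), (11, 7)}; affine count = 15; |E(F_13)| = 16.

Discriminant check: Δ ∝ 4a³ + 27b² = 4·11³ + 27·1² = 4·1331 + 27·1 ≡ 8 (mod 13). Nonzero ⇒ E is nonsingular.
For each x ∈ F_13, compute rhs = x³ + 11·x + 1 mod 13, then count y ∈ F_13 with y² ≡ rhs.
  x = 0: rhs = 1, matching y values: 1, 12 (2 points).
  x = 1: rhs = 0, matching y values: 0 (1 points).
  x = 2: rhs = 5, matching y values: none (0 points).
  x = 3: rhs = 9, matching y values: 3, 10 (2 points).
  x = 4: rhs = 5, matching y values: none (0 points).
  x = 5: rhs = 12, matching y values: 5, 8 (2 points).
  x = 6: rhs = 10, matching y values: 6, 7 (2 points).
  x = 7: rhs = 5, matching y values: none (0 points).
  x = 8: rhs = 3, matching y values: 4, 9 (2 points).
  x = 9: rhs = 10, matching y values: 6, 7 (2 points).
  x = 10: rhs = 6, matching y values: none (0 points).
  x = 11: rhs = 10, matching y values: 6, 7 (2 points).
  x = 12: rhs = 2, matching y values: none (0 points).
Total affine count: 15.
Full point count |E(F_13)| = 15 + 1 = 16.
Hasse bound: |16 − (13+1)| = |2| = 2 ≤ 2√13 ≈ 7.2111 ✓.


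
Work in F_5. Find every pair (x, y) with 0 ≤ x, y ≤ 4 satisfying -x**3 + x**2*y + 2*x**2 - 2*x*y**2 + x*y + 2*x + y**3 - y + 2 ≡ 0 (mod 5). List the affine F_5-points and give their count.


Affine F_5-points: {(1, 0), (1, 1), (3, 1), (3, 2), (3, 3), (4, 1), (4, 3), (4, 4)}; count = 8.

For each of the 25 pairs (x, y) ∈ F_5², evaluate f(x, y) mod 5. Record the zeros.
  x = 0: [0↦2, 1↦2, 2↦3, 3↦1, 4↦2]  zeros at y ∈ ∅
  x = 1: [0↦0, 1↦0, 2↦2, 3↦2, 4↦1]  zeros at y ∈ {0, 1}
  x = 2: [0↦1, 1↦3, 2↦3, 3↦2, 4↦1]  zeros at y ∈ ∅
  x = 3: [0↦4, 1↦0, 2↦0, 3↦0, 4↦1]  zeros at y ∈ {1, 2, 3}
  x = 4: [0↦3, 1↦0, 2↦2, 3↦0, 4↦0]  zeros at y ∈ {1, 3, 4}
Collecting zeros: affine points = {(1, 0), (1, 1), (3, 1), (3, 2), (3, 3), (4, 1), (4, 3), (4, 4)}.
Total count |C(F_5)_aff| = 8.


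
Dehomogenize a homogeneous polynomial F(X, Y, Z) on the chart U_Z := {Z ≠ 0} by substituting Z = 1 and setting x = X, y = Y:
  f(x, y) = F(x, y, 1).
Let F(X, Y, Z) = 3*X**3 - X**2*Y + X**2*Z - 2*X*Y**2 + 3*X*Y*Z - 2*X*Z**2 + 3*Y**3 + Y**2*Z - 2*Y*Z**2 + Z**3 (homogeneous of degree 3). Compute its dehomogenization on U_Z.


f(x, y) = 3*x**3 - x**2*y + x**2 - 2*x*y**2 + 3*x*y - 2*x + 3*y**3 + y**2 - 2*y + 1

On U_Z we set Z = 1. Each monomial c·X^i·Y^j·Z^k in F becomes c·x^i·y^j·1^k = c·x^i·y^j.
Substituting Z = 1: F(X, Y, 1) = 3*x**3 - x**2*y + x**2 - 2*x*y**2 + 3*x*y - 2*x + 3*y**3 + y**2 - 2*y + 1.
Note: deg(f) ≤ deg(F) = 3; strict inequality happens when F is divisible by Z (lost terms).


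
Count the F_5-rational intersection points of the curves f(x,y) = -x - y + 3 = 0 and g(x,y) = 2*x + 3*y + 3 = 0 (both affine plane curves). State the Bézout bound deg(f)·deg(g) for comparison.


Common zeros: {(2, 1)}; count = 1; Bézout bound = 1.

deg(f) = 1, deg(g) = 1, so Bézout bound = 1.
Scan x ∈ F_5. For each x, list the y ∈ F_5 with f(x, y) ≡ 0 and those with g(x, y) ≡ 0 (mod 5); the common zeros in that column are the intersection.
  x = 0: f ≡ 0 at y ∈ {3}; g ≡ 0 at y ∈ {4}; common: ∅.
  x = 1: f ≡ 0 at y ∈ {2}; g ≡ 0 at y ∈ {0}; common: ∅.
  x = 2: f ≡ 0 at y ∈ {1}; g ≡ 0 at y ∈ {1}; common: {1}.
  x = 3: f ≡ 0 at y ∈ {0}; g ≡ 0 at y ∈ {2}; common: ∅.
  x = 4: f ≡ 0 at y ∈ {4}; g ≡ 0 at y ∈ {3}; common: ∅.
Collecting: common zeros = {(2, 1)}, so the count is 1.
Comparison with the Bézout bound: 1 ≤ 1 = deg(f)·deg(g), as expected for curves with no common component (the bound is attained).


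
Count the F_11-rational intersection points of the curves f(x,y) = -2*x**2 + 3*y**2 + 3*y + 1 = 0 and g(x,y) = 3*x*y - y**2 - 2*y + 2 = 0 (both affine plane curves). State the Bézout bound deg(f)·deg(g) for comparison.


Common zeros: {(5, 6)}; count = 1; Bézout bound = 4.

deg(f) = 2, deg(g) = 2, so Bézout bound = 4.
Scan x ∈ F_11. For each x, list the y ∈ F_11 with f(x, y) ≡ 0 and those with g(x, y) ≡ 0 (mod 11); the common zeros in that column are the intersection.
  x = 0: f ≡ 0 at y ∈ ∅; g ≡ 0 at y ∈ {4, 5}; common: ∅.
  x = 1: f ≡ 0 at y ∈ ∅; g ≡ 0 at y ∈ {2, 10}; common: ∅.
  x = 2: f ≡ 0 at y ∈ {2, 8}; g ≡ 0 at y ∈ ∅; common: ∅.
  x = 3: f ≡ 0 at y ∈ {1, 9}; g ≡ 0 at y ∈ ∅; common: ∅.
  x = 4: f ≡ 0 at y ∈ ∅; g ≡ 0 at y ∈ {1, 9}; common: ∅.
  x = 5: f ≡ 0 at y ∈ {4, 6}; g ≡ 0 at y ∈ {6, 7}; common: {6}.
  x = 6: f ≡ 0 at y ∈ {4, 6}; g ≡ 0 at y ∈ {8}; common: ∅.
  x = 7: f ≡ 0 at y ∈ ∅; g ≡ 0 at y ∈ ∅; common: ∅.
  x = 8: f ≡ 0 at y ∈ {1, 9}; g ≡ 0 at y ∈ ∅; common: ∅.
  x = 9: f ≡ 0 at y ∈ {2, 8}; g ≡ 0 at y ∈ ∅; common: ∅.
  x = 10: f ≡ 0 at y ∈ ∅; g ≡ 0 at y ∈ {3}; common: ∅.
Collecting: common zeros = {(5, 6)}, so the count is 1.
Comparison with the Bézout bound: 1 ≤ 4 = deg(f)·deg(g), as expected for curves with no common component (the affine F_11-count falls short of the bound because intersections may lie at infinity, over extension fields, or carry multiplicity).


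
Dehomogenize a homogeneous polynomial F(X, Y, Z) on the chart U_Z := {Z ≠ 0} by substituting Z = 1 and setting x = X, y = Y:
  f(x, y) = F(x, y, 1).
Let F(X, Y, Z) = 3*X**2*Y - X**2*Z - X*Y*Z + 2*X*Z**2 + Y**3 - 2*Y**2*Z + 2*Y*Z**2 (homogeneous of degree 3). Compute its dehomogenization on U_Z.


f(x, y) = 3*x**2*y - x**2 - x*y + 2*x + y**3 - 2*y**2 + 2*y

On U_Z we set Z = 1. Each monomial c·X^i·Y^j·Z^k in F becomes c·x^i·y^j·1^k = c·x^i·y^j.
Substituting Z = 1: F(X, Y, 1) = 3*x**2*y - x**2 - x*y + 2*x + y**3 - 2*y**2 + 2*y.
Note: deg(f) ≤ deg(F) = 3; strict inequality happens when F is divisible by Z (lost terms).


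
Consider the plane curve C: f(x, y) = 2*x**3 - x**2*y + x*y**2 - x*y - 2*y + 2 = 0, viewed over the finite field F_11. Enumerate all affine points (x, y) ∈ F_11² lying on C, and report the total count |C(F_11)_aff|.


Affine F_11-points: {(0, 1), (1, 2), (6, 1), (6, 10), (8, 4), (8, 8), (9, 3), (9, 6), (10, 0), (10, 9)}; count = 10.

For each of the 121 pairs (x, y) ∈ F_11², evaluate f(x, y) mod 11. Record the zeros.
  x = 0: [0↦2, 1↦0, 2↦9, 3↦7, 4↦5, 5↦3, 6↦1, 7↦10, 8↦8, 9↦6, 10↦4]  zeros at y ∈ {1}
  x = 1: [0↦4, 1↦1, 2↦0, 3↦1, 4↦4, 5↦9, 6↦5, 7↦3, 8↦3, 9↦5, 10↦9]  zeros at y ∈ {2}
  x = 2: [0↦7, 1↦1, 2↦10, 3↦1, 4↦7, 5↦6, 6↦9, 7↦5, 8↦5, 9↦9, 10↦6]  zeros at y ∈ ∅
  x = 3: [0↦1, 1↦1, 2↦7, 3↦8, 4↦4, 5↦6, 6↦3, 7↦6, 8↦4, 9↦8, 10↦7]  zeros at y ∈ ∅
  x = 4: [0↦9, 1↦2, 2↦3, 3↦1, 4↦7, 5↦10, 6↦10, 7↦7, 8↦1, 9↦3, 10↦2]  zeros at y ∈ ∅
  x = 5: [0↦10, 1↦5, 2↦10, 3↦3, 4↦6, 5↦8, 6↦9, 7↦9, 8↦8, 9↦6, 10↦3]  zeros at y ∈ ∅
  x = 6: [0↦5, 1↦0, 2↦7, 3↦4, 4↦2, 5↦1, 6↦1, 7↦2, 8↦4, 9↦7, 10↦0]  zeros at y ∈ {1, 10}
  x = 7: [0↦6, 1↦10, 2↦6, 3↦5, 4↦7, 5↦1, 6↦9, 7↦9, 8↦1, 9↦7, 10↦5]  zeros at y ∈ ∅
  x = 8: [0↦3, 1↦3, 2↦8, 3↦7, 4↦0, 5↦9, 6↦1, 7↦9, 8↦0, 9↦7, 10↦8]  zeros at y ∈ {4, 8}
  x = 9: [0↦8, 1↦2, 2↦3, 3↦0, 4↦4, 5↦4, 6↦0, 7↦3, 8↦2, 9↦8, 10↦10]  zeros at y ∈ {3, 6}
  x = 10: [0↦0, 1↦8, 2↦3, 3↦7, 4↦9, 5↦9, 6↦7, 7↦3, 8↦8, 9↦0, 10↦1]  zeros at y ∈ {0, 9}
Collecting zeros: affine points = {(0, 1), (1, 2), (6, 1), (6, 10), (8, 4), (8, 8), (9, 3), (9, 6), (10, 0), (10, 9)}.
Total count |C(F_11)_aff| = 10.


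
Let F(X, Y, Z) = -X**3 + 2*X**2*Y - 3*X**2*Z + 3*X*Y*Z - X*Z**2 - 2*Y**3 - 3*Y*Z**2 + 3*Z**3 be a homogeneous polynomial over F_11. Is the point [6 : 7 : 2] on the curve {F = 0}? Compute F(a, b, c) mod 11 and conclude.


F(6,7,2) ≡ 5 (mod 11); P is NOT on the curve.

Evaluate F(6, 7, 2) term-by-term (mod 11).
  -X**3 ↦ -1·216·1·1 = -216
  2*X**2*Y ↦ 2·36·7·1 = 504
  -3*X**2*Z ↦ -3·36·1·2 = -216
  3*X*Y*Z ↦ 3·6·7·2 = 252
  -X*Z**2 ↦ -1·6·1·4 = -24
  -2*Y**3 ↦ -2·1·343·1 = -686
  -3*Y*Z**2 ↦ -3·1·7·4 = -84
  3*Z**3 ↦ 3·1·1·8 = 24
Sum: F(6, 7, 2) = (-216) + (504) + (-216) + (252) + (-24) + (-686) + (-84) + (24) = -446.
Reducing mod 11: -446 ≡ 5 (mod 11).
Since F(a, b, c) ≡ 5 ≠ 0 (mod 11), P does NOT lie on the curve.


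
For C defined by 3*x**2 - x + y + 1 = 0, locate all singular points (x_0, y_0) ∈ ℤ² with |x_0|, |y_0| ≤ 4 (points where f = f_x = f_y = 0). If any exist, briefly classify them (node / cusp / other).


No singular points in the scanned grid; C is smooth there.

Compute partial derivatives:
  f_x = 6*x - 1.
  f_y = 1.
f_y = 1 is a nonzero constant, so f_y never vanishes: no point (x, y) can satisfy f = f_x = f_y = 0. In particular no (x, y) ∈ {−4, ..., 4}² is singular; the curve is smooth.


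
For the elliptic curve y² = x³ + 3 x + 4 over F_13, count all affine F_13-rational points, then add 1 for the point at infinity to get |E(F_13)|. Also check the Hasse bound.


Affine points = {(0, 2), (0, 11), (3, 1), (3, 12), (5, 1), (5, 12), (6, 2), (6, 11), (7, 2), (7, 11), (11, 4), (11, 9), (12, 0)}; affine count = 13; |E(F_13)| = 14.

Discriminant check: Δ ∝ 4a³ + 27b² = 4·3³ + 27·4² = 4·27 + 27·16 ≡ 7 (mod 13). Nonzero ⇒ E is nonsingular.
For each x ∈ F_13, compute rhs = x³ + 3·x + 4 mod 13, then count y ∈ F_13 with y² ≡ rhs.
  x = 0: rhs = 4, matching y values: 2, 11 (2 points).
  x = 1: rhs = 8, matching y values: none (0 points).
  x = 2: rhs = 5, matching y values: none (0 points).
  x = 3: rhs = 1, matching y values: 1, 12 (2 points).
  x = 4: rhs = 2, matching y values: none (0 points).
  x = 5: rhs = 1, matching y values: 1, 12 (2 points).
  x = 6: rhs = 4, matching y values: 2, 11 (2 points).
  x = 7: rhs = 4, matching y values: 2, 11 (2 points).
  x = 8: rhs = 7, matching y values: none (0 points).
  x = 9: rhs = 6, matching y values: none (0 points).
  x = 10: rhs = 7, matching y values: none (0 points).
  x = 11: rhs = 3, matching y values: 4, 9 (2 points).
  x = 12: rhs = 0, matching y values: 0 (1 points).
Total affine count: 13.
Full point count |E(F_13)| = 13 + 1 = 14.
Hasse bound: |14 − (13+1)| = |0| = 0 ≤ 2√13 ≈ 7.2111 ✓.


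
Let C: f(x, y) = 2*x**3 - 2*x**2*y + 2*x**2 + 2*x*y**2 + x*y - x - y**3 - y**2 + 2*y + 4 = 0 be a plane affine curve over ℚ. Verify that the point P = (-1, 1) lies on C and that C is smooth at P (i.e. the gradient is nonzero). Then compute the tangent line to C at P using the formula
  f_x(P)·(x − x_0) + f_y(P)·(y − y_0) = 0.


Tangent line at P: 8*x - 10*y + 18 = 0.

Step 1: f(-1, 1) = 0, so P lies on C.
Step 2: partial derivatives
  f_x(x, y) = 6*x**2 - 4*x*y + 4*x + 2*y**2 + y - 1, f_y(x, y) = -2*x**2 + 4*x*y + x - 3*y**2 - 2*y + 2.
  f_x(P) = 8, f_y(P) = -10 (gradient nonzero, so P is smooth).
Step 3: tangent line at P: 8·(x − -1) + -10·(y − 1) = 0.
Expanding: 8*x - 10*y + 18 = 0.


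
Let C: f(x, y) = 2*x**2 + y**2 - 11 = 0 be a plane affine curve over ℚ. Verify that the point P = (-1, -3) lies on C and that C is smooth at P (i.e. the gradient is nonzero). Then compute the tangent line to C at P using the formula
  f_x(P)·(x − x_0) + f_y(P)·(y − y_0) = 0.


Tangent line at P: -4*x - 6*y - 22 = 0.

Step 1: f(-1, -3) = 0, so P lies on C.
Step 2: partial derivatives
  f_x(x, y) = 4*x, f_y(x, y) = 2*y.
  f_x(P) = -4, f_y(P) = -6 (gradient nonzero, so P is smooth).
Step 3: tangent line at P: -4·(x − -1) + -6·(y − -3) = 0.
Expanding: -4*x - 6*y - 22 = 0.


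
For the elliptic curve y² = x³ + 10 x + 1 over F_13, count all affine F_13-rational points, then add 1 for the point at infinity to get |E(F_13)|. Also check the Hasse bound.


Affine points = {(0, 1), (0, 12), (1, 5), (1, 8), (2, 4), (2, 9), (4, 1), (4, 12), (6, 2), (6, 11), (9, 1), (9, 12), (10, 3), (10, 10), (11, 5), (11, 8), (12, 4), (12, 9)}; affine count = 18; |E(F_13)| = 19.

Discriminant check: Δ ∝ 4a³ + 27b² = 4·10³ + 27·1² = 4·1000 + 27·1 ≡ 10 (mod 13). Nonzero ⇒ E is nonsingular.
For each x ∈ F_13, compute rhs = x³ + 10·x + 1 mod 13, then count y ∈ F_13 with y² ≡ rhs.
  x = 0: rhs = 1, matching y values: 1, 12 (2 points).
  x = 1: rhs = 12, matching y values: 5, 8 (2 points).
  x = 2: rhs = 3, matching y values: 4, 9 (2 points).
  x = 3: rhs = 6, matching y values: none (0 points).
  x = 4: rhs = 1, matching y values: 1, 12 (2 points).
  x = 5: rhs = 7, matching y values: none (0 points).
  x = 6: rhs = 4, matching y values: 2, 11 (2 points).
  x = 7: rhs = 11, matching y values: none (0 points).
  x = 8: rhs = 8, matching y values: none (0 points).
  x = 9: rhs = 1, matching y values: 1, 12 (2 points).
  x = 10: rhs = 9, matching y values: 3, 10 (2 points).
  x = 11: rhs = 12, matching y values: 5, 8 (2 points).
  x = 12: rhs = 3, matching y values: 4, 9 (2 points).
Total affine count: 18.
Full point count |E(F_13)| = 18 + 1 = 19.
Hasse bound: |19 − (13+1)| = |5| = 5 ≤ 2√13 ≈ 7.2111 ✓.


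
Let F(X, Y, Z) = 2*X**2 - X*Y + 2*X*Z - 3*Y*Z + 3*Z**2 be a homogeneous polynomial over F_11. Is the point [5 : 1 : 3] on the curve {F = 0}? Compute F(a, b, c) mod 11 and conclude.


F(5,1,3) ≡ 5 (mod 11); P is NOT on the curve.

Evaluate F(5, 1, 3) term-by-term (mod 11).
  2*X**2 ↦ 2·25·1·1 = 50
  -X*Y ↦ -1·5·1·1 = -5
  2*X*Z ↦ 2·5·1·3 = 30
  -3*Y*Z ↦ -3·1·1·3 = -9
  3*Z**2 ↦ 3·1·1·9 = 27
Sum: F(5, 1, 3) = (50) + (-5) + (30) + (-9) + (27) = 93.
Reducing mod 11: 93 ≡ 5 (mod 11).
Since F(a, b, c) ≡ 5 ≠ 0 (mod 11), P does NOT lie on the curve.


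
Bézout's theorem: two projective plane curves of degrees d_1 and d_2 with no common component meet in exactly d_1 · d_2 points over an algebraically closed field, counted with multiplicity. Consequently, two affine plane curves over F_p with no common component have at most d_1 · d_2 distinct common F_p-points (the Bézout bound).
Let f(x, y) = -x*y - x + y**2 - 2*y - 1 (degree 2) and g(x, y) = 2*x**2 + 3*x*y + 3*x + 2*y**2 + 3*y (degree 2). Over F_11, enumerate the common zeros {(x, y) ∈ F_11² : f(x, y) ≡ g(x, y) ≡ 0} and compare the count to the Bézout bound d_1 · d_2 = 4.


Common zeros: {(4, 9), (7, 7)}; count = 2; Bézout bound = 4.

deg(f) = 2, deg(g) = 2, so Bézout bound = 4.
Scan x ∈ F_11. For each x, list the y ∈ F_11 with f(x, y) ≡ 0 and those with g(x, y) ≡ 0 (mod 11); the common zeros in that column are the intersection.
  x = 0: f ≡ 0 at y ∈ ∅; g ≡ 0 at y ∈ {0, 4}; common: ∅.
  x = 1: f ≡ 0 at y ∈ ∅; g ≡ 0 at y ∈ ∅; common: ∅.
  x = 2: f ≡ 0 at y ∈ ∅; g ≡ 0 at y ∈ ∅; common: ∅.
  x = 3: f ≡ 0 at y ∈ ∅; g ≡ 0 at y ∈ {7, 9}; common: ∅.
  x = 4: f ≡ 0 at y ∈ {8, 9}; g ≡ 0 at y ∈ {0, 9}; common: {9}.
  x = 5: f ≡ 0 at y ∈ ∅; g ≡ 0 at y ∈ ∅; common: ∅.
  x = 6: f ≡ 0 at y ∈ {3, 5}; g ≡ 0 at y ∈ ∅; common: ∅.
  x = 7: f ≡ 0 at y ∈ {2, 7}; g ≡ 0 at y ∈ {3, 7}; common: {7}.
  x = 8: f ≡ 0 at y ∈ {4, 6}; g ≡ 0 at y ∈ ∅; common: ∅.
  x = 9: f ≡ 0 at y ∈ ∅; g ≡ 0 at y ∈ {3, 4}; common: ∅.
  x = 10: f ≡ 0 at y ∈ {0, 1}; g ≡ 0 at y ∈ ∅; common: ∅.
Collecting: common zeros = {(4, 9), (7, 7)}, so the count is 2.
Comparison with the Bézout bound: 2 ≤ 4 = deg(f)·deg(g), as expected for curves with no common component (the affine F_11-count falls short of the bound because intersections may lie at infinity, over extension fields, or carry multiplicity).


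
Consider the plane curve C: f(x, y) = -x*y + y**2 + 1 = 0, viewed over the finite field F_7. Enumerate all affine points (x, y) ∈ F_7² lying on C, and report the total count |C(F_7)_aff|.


Affine F_7-points: {(1, 3), (1, 5), (2, 1), (5, 6), (6, 2), (6, 4)}; count = 6.

For each of the 49 pairs (x, y) ∈ F_7², evaluate f(x, y) mod 7. Record the zeros.
  x = 0: [0↦1, 1↦2, 2↦5, 3↦3, 4↦3, 5↦5, 6↦2]  zeros at y ∈ ∅
  x = 1: [0↦1, 1↦1, 2↦3, 3↦0, 4↦6, 5↦0, 6↦3]  zeros at y ∈ {3, 5}
  x = 2: [0↦1, 1↦0, 2↦1, 3↦4, 4↦2, 5↦2, 6↦4]  zeros at y ∈ {1}
  x = 3: [0↦1, 1↦6, 2↦6, 3↦1, 4↦5, 5↦4, 6↦5]  zeros at y ∈ ∅
  x = 4: [0↦1, 1↦5, 2↦4, 3↦5, 4↦1, 5↦6, 6↦6]  zeros at y ∈ ∅
  x = 5: [0↦1, 1↦4, 2↦2, 3↦2, 4↦4, 5↦1, 6↦0]  zeros at y ∈ {6}
  x = 6: [0↦1, 1↦3, 2↦0, 3↦6, 4↦0, 5↦3, 6↦1]  zeros at y ∈ {2, 4}
Collecting zeros: affine points = {(1, 3), (1, 5), (2, 1), (5, 6), (6, 2), (6, 4)}.
Total count |C(F_7)_aff| = 6.
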